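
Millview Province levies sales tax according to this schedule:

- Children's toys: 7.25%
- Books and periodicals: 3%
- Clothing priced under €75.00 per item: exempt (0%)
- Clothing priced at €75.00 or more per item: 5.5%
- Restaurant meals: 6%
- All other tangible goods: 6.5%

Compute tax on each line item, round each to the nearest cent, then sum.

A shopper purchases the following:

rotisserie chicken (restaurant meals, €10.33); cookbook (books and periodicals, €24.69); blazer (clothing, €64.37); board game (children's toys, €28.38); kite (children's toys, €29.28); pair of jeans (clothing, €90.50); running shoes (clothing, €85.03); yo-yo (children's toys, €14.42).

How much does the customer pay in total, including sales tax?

€363.25

Rotisserie chicken €10.33: restaurant meals → 6% → €0.62
Cookbook €24.69: books and periodicals → 3% → €0.74
Blazer €64.37: clothing, under €75.00 → 0% → €0.00
Board game €28.38: children's toys → 7.25% → €2.06
Kite €29.28: children's toys → 7.25% → €2.12
Pair of jeans €90.50: clothing, €75.00 or more → 5.5% → €4.98
Running shoes €85.03: clothing, €75.00 or more → 5.5% → €4.68
Yo-yo €14.42: children's toys → 7.25% → €1.05
Subtotal = €347.00; tax = €16.25; total due = €363.25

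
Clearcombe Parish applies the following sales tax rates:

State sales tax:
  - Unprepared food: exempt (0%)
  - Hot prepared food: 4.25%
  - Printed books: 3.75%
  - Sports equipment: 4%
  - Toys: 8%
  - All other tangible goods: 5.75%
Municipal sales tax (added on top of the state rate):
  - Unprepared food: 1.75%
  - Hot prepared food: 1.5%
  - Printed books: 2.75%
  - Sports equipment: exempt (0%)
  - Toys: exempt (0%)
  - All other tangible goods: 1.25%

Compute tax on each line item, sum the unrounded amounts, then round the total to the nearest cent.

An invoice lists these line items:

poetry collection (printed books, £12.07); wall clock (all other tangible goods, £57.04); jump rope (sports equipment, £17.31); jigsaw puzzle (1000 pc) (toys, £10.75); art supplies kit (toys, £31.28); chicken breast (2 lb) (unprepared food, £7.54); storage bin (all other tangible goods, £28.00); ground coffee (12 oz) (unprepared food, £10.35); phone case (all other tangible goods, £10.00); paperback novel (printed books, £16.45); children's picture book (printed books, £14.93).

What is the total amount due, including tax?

Poetry collection £12.07: printed books → 3.75% + 2.75% municipal = 6.5% → £0.78455
Wall clock £57.04: all other tangible goods → 5.75% + 1.25% municipal = 7% → £3.9928
Jump rope £17.31: sports equipment → 4% + 0% municipal = 4% → £0.6924
Jigsaw puzzle (1000 pc) £10.75: toys → 8% + 0% municipal = 8% → £0.86
Art supplies kit £31.28: toys → 8% + 0% municipal = 8% → £2.5024
Chicken breast (2 lb) £7.54: unprepared food → 0% + 1.75% municipal = 1.75% → £0.13195
Storage bin £28.00: all other tangible goods → 5.75% + 1.25% municipal = 7% → £1.96
Ground coffee (12 oz) £10.35: unprepared food → 0% + 1.75% municipal = 1.75% → £0.181125
Phone case £10.00: all other tangible goods → 5.75% + 1.25% municipal = 7% → £0.70
Paperback novel £16.45: printed books → 3.75% + 2.75% municipal = 6.5% → £1.06925
Children's picture book £14.93: printed books → 3.75% + 2.75% municipal = 6.5% → £0.97045
Subtotal = £215.72; unrounded tax = £13.844925 → £13.84; total due = £229.56

£229.56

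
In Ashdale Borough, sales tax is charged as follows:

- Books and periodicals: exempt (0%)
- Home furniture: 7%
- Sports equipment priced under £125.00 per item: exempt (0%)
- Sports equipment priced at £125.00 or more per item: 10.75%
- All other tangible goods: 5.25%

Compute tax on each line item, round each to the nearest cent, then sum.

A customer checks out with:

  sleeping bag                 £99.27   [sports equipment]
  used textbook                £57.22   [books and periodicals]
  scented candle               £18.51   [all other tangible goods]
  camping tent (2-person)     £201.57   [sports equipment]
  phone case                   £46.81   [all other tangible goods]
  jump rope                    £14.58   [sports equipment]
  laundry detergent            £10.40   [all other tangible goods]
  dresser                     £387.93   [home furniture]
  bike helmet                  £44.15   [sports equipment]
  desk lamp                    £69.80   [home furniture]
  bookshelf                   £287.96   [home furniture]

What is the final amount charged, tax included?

Sleeping bag £99.27: sports equipment, under £125.00 → 0% → £0.00
Used textbook £57.22: books and periodicals → 0% → £0.00
Scented candle £18.51: all other tangible goods → 5.25% → £0.97
Camping tent (2-person) £201.57: sports equipment, £125.00 or more → 10.75% → £21.67
Phone case £46.81: all other tangible goods → 5.25% → £2.46
Jump rope £14.58: sports equipment, under £125.00 → 0% → £0.00
Laundry detergent £10.40: all other tangible goods → 5.25% → £0.55
Dresser £387.93: home furniture → 7% → £27.16
Bike helmet £44.15: sports equipment, under £125.00 → 0% → £0.00
Desk lamp £69.80: home furniture → 7% → £4.89
Bookshelf £287.96: home furniture → 7% → £20.16
Subtotal = £1238.20; tax = £77.86; total due = £1316.06

£1316.06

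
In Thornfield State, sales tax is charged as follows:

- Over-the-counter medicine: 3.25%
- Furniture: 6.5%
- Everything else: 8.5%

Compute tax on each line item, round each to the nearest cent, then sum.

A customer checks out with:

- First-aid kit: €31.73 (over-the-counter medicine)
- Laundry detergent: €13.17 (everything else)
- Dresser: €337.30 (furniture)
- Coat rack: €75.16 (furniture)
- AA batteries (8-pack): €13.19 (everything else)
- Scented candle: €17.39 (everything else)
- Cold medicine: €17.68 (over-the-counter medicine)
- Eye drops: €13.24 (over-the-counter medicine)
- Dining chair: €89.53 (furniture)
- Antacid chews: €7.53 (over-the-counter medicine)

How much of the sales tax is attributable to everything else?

€3.72

Laundry detergent €13.17: everything else → 8.5% → €1.12
AA batteries (8-pack) €13.19: everything else → 8.5% → €1.12
Scented candle €17.39: everything else → 8.5% → €1.48
Tax on everything else = €1.12 + €1.12 + €1.48 = €3.72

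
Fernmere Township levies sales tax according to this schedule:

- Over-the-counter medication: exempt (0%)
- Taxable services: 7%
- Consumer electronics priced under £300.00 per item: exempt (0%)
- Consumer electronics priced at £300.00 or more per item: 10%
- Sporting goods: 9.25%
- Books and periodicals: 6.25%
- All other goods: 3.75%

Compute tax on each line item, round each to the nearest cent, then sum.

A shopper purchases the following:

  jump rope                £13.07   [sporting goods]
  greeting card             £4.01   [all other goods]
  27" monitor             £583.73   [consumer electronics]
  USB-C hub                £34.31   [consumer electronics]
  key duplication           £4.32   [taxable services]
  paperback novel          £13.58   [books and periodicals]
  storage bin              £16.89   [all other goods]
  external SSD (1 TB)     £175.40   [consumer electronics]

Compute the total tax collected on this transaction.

£61.51

Jump rope £13.07: sporting goods → 9.25% → £1.21
Greeting card £4.01: all other goods → 3.75% → £0.15
27" monitor £583.73: consumer electronics, £300.00 or more → 10% → £58.37
USB-C hub £34.31: consumer electronics, under £300.00 → 0% → £0.00
Key duplication £4.32: taxable services → 7% → £0.30
Paperback novel £13.58: books and periodicals → 6.25% → £0.85
Storage bin £16.89: all other goods → 3.75% → £0.63
External SSD (1 TB) £175.40: consumer electronics, under £300.00 → 0% → £0.00
Total tax = £1.21 + £0.15 + £58.37 + £0.30 + £0.85 + £0.63 = £61.51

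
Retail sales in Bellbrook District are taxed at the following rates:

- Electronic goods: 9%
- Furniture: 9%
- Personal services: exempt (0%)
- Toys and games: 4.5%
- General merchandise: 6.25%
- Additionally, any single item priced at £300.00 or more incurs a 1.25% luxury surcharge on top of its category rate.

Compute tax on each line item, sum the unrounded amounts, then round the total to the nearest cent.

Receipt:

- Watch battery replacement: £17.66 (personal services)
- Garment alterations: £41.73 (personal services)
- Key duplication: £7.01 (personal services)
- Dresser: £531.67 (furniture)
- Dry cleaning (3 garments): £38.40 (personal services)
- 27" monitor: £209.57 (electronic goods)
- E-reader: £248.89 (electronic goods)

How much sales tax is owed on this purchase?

Watch battery replacement £17.66: personal services → 0% → £0.00
Garment alterations £41.73: personal services → 0% → £0.00
Key duplication £7.01: personal services → 0% → £0.00
Dresser £531.67: furniture → 9% + 1.25% surcharge = 10.25% → £54.496175
Dry cleaning (3 garments) £38.40: personal services → 0% → £0.00
27" monitor £209.57: electronic goods → 9% → £18.8613
E-reader £248.89: electronic goods → 9% → £22.4001
Unrounded tax sum = £95.757575 → £95.76

£95.76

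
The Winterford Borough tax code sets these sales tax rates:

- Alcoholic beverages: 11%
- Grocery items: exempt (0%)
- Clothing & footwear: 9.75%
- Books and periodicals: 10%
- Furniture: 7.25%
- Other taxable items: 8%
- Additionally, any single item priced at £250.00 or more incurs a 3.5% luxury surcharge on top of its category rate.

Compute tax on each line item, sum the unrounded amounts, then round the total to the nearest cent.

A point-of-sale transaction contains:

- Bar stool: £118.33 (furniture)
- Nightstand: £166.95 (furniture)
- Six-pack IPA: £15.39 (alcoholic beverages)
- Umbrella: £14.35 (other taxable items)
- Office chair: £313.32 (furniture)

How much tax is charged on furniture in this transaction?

£54.36

Bar stool £118.33: furniture → 7.25% → £8.578925
Nightstand £166.95: furniture → 7.25% → £12.103875
Office chair £313.32: furniture → 7.25% + 3.5% surcharge = 10.75% → £33.6819
Tax on furniture: unrounded sum = £54.3647 → £54.36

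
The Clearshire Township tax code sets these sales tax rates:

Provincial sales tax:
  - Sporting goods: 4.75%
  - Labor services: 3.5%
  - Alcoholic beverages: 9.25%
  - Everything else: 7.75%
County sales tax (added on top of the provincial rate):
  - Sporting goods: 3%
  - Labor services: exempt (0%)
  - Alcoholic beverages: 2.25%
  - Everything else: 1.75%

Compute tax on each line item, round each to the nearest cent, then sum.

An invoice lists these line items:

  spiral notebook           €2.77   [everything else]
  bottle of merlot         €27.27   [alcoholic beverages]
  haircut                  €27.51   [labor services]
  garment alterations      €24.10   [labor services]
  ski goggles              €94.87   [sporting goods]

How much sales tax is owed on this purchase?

€12.55

Spiral notebook €2.77: everything else → 7.75% + 1.75% county = 9.5% → €0.26
Bottle of merlot €27.27: alcoholic beverages → 9.25% + 2.25% county = 11.5% → €3.14
Haircut €27.51: labor services → 3.5% + 0% county = 3.5% → €0.96
Garment alterations €24.10: labor services → 3.5% + 0% county = 3.5% → €0.84
Ski goggles €94.87: sporting goods → 4.75% + 3% county = 7.75% → €7.35
Total tax = €0.26 + €3.14 + €0.96 + €0.84 + €7.35 = €12.55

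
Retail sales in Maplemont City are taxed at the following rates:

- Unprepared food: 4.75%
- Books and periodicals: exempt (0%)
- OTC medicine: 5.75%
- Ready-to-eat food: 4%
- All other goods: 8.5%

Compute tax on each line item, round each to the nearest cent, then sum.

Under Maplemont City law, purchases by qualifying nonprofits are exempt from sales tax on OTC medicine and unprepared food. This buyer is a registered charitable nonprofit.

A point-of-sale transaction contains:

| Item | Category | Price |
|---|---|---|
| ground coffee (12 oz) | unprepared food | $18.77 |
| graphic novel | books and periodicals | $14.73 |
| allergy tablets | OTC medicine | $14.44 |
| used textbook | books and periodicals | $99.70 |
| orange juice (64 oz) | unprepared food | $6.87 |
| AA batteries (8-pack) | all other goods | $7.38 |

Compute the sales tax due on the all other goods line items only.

AA batteries (8-pack) $7.38: all other goods → 8.5% → $0.63
Tax on all other goods = $0.63

$0.63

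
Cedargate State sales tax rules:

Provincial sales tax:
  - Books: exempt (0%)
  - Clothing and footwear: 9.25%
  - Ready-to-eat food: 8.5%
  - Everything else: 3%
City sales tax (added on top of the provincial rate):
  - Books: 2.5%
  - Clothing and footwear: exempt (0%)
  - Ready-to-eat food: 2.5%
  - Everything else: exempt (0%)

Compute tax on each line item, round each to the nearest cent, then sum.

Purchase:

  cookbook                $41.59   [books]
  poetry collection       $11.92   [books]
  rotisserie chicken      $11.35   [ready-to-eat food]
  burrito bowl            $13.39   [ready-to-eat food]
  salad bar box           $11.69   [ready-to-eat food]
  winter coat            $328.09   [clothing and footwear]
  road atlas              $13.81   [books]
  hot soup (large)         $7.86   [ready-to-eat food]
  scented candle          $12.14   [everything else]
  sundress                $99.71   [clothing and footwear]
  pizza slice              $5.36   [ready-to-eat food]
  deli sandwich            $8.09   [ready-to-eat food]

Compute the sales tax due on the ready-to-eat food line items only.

$6.35

Rotisserie chicken $11.35: ready-to-eat food → 8.5% + 2.5% city = 11% → $1.25
Burrito bowl $13.39: ready-to-eat food → 8.5% + 2.5% city = 11% → $1.47
Salad bar box $11.69: ready-to-eat food → 8.5% + 2.5% city = 11% → $1.29
Hot soup (large) $7.86: ready-to-eat food → 8.5% + 2.5% city = 11% → $0.86
Pizza slice $5.36: ready-to-eat food → 8.5% + 2.5% city = 11% → $0.59
Deli sandwich $8.09: ready-to-eat food → 8.5% + 2.5% city = 11% → $0.89
Tax on ready-to-eat food = $1.25 + $1.47 + $1.29 + $0.86 + $0.59 + $0.89 = $6.35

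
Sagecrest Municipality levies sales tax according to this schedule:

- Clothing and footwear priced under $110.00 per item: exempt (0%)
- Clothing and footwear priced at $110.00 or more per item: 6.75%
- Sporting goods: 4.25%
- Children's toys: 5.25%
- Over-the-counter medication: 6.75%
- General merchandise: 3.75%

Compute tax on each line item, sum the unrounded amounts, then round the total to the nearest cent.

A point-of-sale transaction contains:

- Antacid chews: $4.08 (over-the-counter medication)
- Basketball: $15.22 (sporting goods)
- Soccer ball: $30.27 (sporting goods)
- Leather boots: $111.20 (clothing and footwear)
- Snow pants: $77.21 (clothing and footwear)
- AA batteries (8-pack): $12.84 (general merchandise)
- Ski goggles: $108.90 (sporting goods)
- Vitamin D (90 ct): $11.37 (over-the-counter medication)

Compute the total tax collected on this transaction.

Antacid chews $4.08: over-the-counter medication → 6.75% → $0.2754
Basketball $15.22: sporting goods → 4.25% → $0.64685
Soccer ball $30.27: sporting goods → 4.25% → $1.286475
Leather boots $111.20: clothing and footwear, $110.00 or more → 6.75% → $7.506
Snow pants $77.21: clothing and footwear, under $110.00 → 0% → $0.00
AA batteries (8-pack) $12.84: general merchandise → 3.75% → $0.4815
Ski goggles $108.90: sporting goods → 4.25% → $4.62825
Vitamin D (90 ct) $11.37: over-the-counter medication → 6.75% → $0.767475
Unrounded tax sum = $15.59195 → $15.59

$15.59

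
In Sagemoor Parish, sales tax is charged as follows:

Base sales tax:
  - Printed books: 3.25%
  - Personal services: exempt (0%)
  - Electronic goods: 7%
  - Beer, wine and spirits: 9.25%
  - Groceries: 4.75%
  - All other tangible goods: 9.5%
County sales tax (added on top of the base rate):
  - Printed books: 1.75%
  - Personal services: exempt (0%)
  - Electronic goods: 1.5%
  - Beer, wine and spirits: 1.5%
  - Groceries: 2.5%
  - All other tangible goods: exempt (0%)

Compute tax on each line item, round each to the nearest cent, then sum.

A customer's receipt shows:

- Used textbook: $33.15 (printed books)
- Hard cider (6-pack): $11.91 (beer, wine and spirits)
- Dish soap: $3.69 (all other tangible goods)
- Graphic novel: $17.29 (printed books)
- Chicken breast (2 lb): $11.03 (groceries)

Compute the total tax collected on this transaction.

Used textbook $33.15: printed books → 3.25% + 1.75% county = 5% → $1.66
Hard cider (6-pack) $11.91: beer, wine and spirits → 9.25% + 1.5% county = 10.75% → $1.28
Dish soap $3.69: all other tangible goods → 9.5% + 0% county = 9.5% → $0.35
Graphic novel $17.29: printed books → 3.25% + 1.75% county = 5% → $0.86
Chicken breast (2 lb) $11.03: groceries → 4.75% + 2.5% county = 7.25% → $0.80
Total tax = $1.66 + $1.28 + $0.35 + $0.86 + $0.80 = $4.95

$4.95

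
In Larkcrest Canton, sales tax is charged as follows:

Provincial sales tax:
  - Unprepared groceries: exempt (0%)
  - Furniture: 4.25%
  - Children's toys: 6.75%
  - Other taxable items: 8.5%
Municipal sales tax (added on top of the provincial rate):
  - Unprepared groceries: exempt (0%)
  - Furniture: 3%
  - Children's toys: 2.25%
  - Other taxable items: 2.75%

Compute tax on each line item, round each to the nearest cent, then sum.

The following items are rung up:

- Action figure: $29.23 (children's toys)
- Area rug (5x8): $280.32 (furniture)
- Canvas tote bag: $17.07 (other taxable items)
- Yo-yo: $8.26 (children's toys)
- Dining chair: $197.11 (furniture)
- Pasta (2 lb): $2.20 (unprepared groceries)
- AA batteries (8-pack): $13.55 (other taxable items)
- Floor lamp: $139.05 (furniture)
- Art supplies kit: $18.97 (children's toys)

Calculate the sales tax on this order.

$53.21

Action figure $29.23: children's toys → 6.75% + 2.25% municipal = 9% → $2.63
Area rug (5x8) $280.32: furniture → 4.25% + 3% municipal = 7.25% → $20.32
Canvas tote bag $17.07: other taxable items → 8.5% + 2.75% municipal = 11.25% → $1.92
Yo-yo $8.26: children's toys → 6.75% + 2.25% municipal = 9% → $0.74
Dining chair $197.11: furniture → 4.25% + 3% municipal = 7.25% → $14.29
Pasta (2 lb) $2.20: unprepared groceries → 0% + 0% municipal = 0% → $0.00
AA batteries (8-pack) $13.55: other taxable items → 8.5% + 2.75% municipal = 11.25% → $1.52
Floor lamp $139.05: furniture → 4.25% + 3% municipal = 7.25% → $10.08
Art supplies kit $18.97: children's toys → 6.75% + 2.25% municipal = 9% → $1.71
Total tax = $2.63 + $20.32 + $1.92 + $0.74 + $14.29 + $1.52 + $10.08 + $1.71 = $53.21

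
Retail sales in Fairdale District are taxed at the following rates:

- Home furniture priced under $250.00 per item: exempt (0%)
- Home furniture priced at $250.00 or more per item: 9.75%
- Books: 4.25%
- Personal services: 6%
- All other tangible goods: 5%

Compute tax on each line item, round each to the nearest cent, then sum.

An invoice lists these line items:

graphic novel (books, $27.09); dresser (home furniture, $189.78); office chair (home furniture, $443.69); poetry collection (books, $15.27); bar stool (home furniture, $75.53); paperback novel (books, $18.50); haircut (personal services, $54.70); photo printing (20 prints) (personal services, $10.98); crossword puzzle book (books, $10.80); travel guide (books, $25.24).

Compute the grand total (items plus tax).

Graphic novel $27.09: books → 4.25% → $1.15
Dresser $189.78: home furniture, under $250.00 → 0% → $0.00
Office chair $443.69: home furniture, $250.00 or more → 9.75% → $43.26
Poetry collection $15.27: books → 4.25% → $0.65
Bar stool $75.53: home furniture, under $250.00 → 0% → $0.00
Paperback novel $18.50: books → 4.25% → $0.79
Haircut $54.70: personal services → 6% → $3.28
Photo printing (20 prints) $10.98: personal services → 6% → $0.66
Crossword puzzle book $10.80: books → 4.25% → $0.46
Travel guide $25.24: books → 4.25% → $1.07
Subtotal = $871.58; tax = $51.32; total due = $922.90

$922.90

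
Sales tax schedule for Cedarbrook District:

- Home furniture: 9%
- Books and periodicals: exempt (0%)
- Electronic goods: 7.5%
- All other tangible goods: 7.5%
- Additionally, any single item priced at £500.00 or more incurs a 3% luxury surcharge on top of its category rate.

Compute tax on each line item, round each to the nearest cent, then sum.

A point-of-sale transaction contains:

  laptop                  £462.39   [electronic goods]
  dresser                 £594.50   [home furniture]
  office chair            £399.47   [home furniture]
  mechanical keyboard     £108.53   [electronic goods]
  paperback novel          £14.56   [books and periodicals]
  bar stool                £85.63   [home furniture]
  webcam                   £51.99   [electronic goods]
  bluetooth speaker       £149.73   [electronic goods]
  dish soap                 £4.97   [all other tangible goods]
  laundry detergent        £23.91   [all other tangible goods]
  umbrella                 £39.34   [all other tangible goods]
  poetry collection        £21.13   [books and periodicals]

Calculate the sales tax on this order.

Laptop £462.39: electronic goods → 7.5% → £34.68
Dresser £594.50: home furniture → 9% + 3% surcharge = 12% → £71.34
Office chair £399.47: home furniture → 9% → £35.95
Mechanical keyboard £108.53: electronic goods → 7.5% → £8.14
Paperback novel £14.56: books and periodicals → 0% → £0.00
Bar stool £85.63: home furniture → 9% → £7.71
Webcam £51.99: electronic goods → 7.5% → £3.90
Bluetooth speaker £149.73: electronic goods → 7.5% → £11.23
Dish soap £4.97: all other tangible goods → 7.5% → £0.37
Laundry detergent £23.91: all other tangible goods → 7.5% → £1.79
Umbrella £39.34: all other tangible goods → 7.5% → £2.95
Poetry collection £21.13: books and periodicals → 0% → £0.00
Total tax = £34.68 + £71.34 + £35.95 + £8.14 + £7.71 + £3.90 + £11.23 + £0.37 + £1.79 + £2.95 = £178.06

£178.06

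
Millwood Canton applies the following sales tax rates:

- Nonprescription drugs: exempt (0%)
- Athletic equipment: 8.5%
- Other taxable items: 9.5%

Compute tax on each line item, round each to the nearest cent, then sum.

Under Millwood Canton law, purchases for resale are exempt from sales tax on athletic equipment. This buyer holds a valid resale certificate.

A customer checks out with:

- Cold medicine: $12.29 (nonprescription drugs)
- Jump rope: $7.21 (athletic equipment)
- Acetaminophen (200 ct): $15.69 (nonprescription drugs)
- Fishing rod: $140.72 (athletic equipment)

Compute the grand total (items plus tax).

$175.91

Cold medicine $12.29: nonprescription drugs → 0% → $0.00
Jump rope $7.21: athletic equipment, buyer-exempt → 0% → $0.00
Acetaminophen (200 ct) $15.69: nonprescription drugs → 0% → $0.00
Fishing rod $140.72: athletic equipment, buyer-exempt → 0% → $0.00
Subtotal = $175.91; tax = $0.00; total due = $175.91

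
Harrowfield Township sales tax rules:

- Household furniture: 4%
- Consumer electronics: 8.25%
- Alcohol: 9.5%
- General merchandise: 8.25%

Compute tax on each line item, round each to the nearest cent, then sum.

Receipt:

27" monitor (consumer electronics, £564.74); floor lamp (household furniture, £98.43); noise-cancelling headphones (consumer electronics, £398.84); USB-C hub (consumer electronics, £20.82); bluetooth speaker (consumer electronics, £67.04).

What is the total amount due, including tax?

27" monitor £564.74: consumer electronics → 8.25% → £46.59
Floor lamp £98.43: household furniture → 4% → £3.94
Noise-cancelling headphones £398.84: consumer electronics → 8.25% → £32.90
USB-C hub £20.82: consumer electronics → 8.25% → £1.72
Bluetooth speaker £67.04: consumer electronics → 8.25% → £5.53
Subtotal = £1149.87; tax = £90.68; total due = £1240.55

£1240.55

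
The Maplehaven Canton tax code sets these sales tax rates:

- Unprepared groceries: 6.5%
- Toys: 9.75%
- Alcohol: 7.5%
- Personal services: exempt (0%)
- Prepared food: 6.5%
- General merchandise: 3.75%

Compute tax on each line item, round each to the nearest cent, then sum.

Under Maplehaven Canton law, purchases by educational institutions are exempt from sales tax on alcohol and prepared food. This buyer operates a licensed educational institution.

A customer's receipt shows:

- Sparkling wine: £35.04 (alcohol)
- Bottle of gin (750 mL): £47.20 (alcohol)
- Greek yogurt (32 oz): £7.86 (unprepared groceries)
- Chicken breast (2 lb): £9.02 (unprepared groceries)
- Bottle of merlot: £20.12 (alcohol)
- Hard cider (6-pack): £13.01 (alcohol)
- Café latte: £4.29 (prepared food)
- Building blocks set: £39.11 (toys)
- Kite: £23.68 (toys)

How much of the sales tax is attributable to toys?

Building blocks set £39.11: toys → 9.75% → £3.81
Kite £23.68: toys → 9.75% → £2.31
Tax on toys = £3.81 + £2.31 = £6.12

£6.12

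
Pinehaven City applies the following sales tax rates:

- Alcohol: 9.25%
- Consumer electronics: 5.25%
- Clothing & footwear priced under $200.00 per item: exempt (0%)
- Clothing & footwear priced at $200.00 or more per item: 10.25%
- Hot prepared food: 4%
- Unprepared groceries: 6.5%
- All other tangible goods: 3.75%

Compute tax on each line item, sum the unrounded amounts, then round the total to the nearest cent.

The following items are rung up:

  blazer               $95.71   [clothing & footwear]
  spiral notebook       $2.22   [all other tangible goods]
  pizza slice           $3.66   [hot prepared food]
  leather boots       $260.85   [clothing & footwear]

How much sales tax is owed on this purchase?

$26.97

Blazer $95.71: clothing & footwear, under $200.00 → 0% → $0.00
Spiral notebook $2.22: all other tangible goods → 3.75% → $0.08325
Pizza slice $3.66: hot prepared food → 4% → $0.1464
Leather boots $260.85: clothing & footwear, $200.00 or more → 10.25% → $26.737125
Unrounded tax sum = $26.966775 → $26.97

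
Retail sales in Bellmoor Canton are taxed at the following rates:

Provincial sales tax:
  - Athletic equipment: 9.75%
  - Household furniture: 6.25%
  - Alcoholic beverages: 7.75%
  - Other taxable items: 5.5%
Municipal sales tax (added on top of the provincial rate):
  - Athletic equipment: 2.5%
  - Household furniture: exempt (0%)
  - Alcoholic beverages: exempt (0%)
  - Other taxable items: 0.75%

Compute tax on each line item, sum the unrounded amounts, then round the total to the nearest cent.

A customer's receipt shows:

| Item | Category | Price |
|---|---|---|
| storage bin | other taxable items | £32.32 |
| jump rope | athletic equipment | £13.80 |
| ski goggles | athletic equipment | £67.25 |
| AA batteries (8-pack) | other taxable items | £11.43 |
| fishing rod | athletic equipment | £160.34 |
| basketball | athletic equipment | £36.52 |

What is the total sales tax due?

£36.78

Storage bin £32.32: other taxable items → 5.5% + 0.75% municipal = 6.25% → £2.02
Jump rope £13.80: athletic equipment → 9.75% + 2.5% municipal = 12.25% → £1.6905
Ski goggles £67.25: athletic equipment → 9.75% + 2.5% municipal = 12.25% → £8.238125
AA batteries (8-pack) £11.43: other taxable items → 5.5% + 0.75% municipal = 6.25% → £0.714375
Fishing rod £160.34: athletic equipment → 9.75% + 2.5% municipal = 12.25% → £19.64165
Basketball £36.52: athletic equipment → 9.75% + 2.5% municipal = 12.25% → £4.4737
Unrounded tax sum = £36.77835 → £36.78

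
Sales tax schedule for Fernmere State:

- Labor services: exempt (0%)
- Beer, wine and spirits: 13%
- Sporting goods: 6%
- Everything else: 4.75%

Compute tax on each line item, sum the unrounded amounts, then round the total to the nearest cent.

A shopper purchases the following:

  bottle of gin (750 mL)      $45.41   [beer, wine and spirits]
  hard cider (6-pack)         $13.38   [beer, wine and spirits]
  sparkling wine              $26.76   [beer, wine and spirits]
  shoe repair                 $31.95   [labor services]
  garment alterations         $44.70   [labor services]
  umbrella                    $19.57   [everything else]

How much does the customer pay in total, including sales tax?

$193.82

Bottle of gin (750 mL) $45.41: beer, wine and spirits → 13% → $5.9033
Hard cider (6-pack) $13.38: beer, wine and spirits → 13% → $1.7394
Sparkling wine $26.76: beer, wine and spirits → 13% → $3.4788
Shoe repair $31.95: labor services → 0% → $0.00
Garment alterations $44.70: labor services → 0% → $0.00
Umbrella $19.57: everything else → 4.75% → $0.929575
Subtotal = $181.77; unrounded tax = $12.051075 → $12.05; total due = $193.82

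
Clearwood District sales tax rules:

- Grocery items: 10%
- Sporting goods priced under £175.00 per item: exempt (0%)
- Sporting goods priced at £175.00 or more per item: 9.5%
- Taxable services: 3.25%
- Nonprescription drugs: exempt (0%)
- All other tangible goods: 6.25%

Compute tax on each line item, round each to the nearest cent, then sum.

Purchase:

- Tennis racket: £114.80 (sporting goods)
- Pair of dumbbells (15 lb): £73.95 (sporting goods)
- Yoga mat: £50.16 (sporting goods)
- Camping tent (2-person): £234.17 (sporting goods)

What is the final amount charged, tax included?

£495.33

Tennis racket £114.80: sporting goods, under £175.00 → 0% → £0.00
Pair of dumbbells (15 lb) £73.95: sporting goods, under £175.00 → 0% → £0.00
Yoga mat £50.16: sporting goods, under £175.00 → 0% → £0.00
Camping tent (2-person) £234.17: sporting goods, £175.00 or more → 9.5% → £22.25
Subtotal = £473.08; tax = £22.25; total due = £495.33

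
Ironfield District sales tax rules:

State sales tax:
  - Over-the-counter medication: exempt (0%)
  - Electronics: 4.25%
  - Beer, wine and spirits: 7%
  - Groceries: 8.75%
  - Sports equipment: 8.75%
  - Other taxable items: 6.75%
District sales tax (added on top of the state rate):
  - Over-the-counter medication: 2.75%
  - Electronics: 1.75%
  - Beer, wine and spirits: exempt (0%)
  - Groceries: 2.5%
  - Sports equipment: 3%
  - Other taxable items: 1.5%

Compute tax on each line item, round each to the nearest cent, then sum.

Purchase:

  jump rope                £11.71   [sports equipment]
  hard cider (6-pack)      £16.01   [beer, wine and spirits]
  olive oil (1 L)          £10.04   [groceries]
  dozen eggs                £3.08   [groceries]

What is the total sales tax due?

£3.98

Jump rope £11.71: sports equipment → 8.75% + 3% district = 11.75% → £1.38
Hard cider (6-pack) £16.01: beer, wine and spirits → 7% + 0% district = 7% → £1.12
Olive oil (1 L) £10.04: groceries → 8.75% + 2.5% district = 11.25% → £1.13
Dozen eggs £3.08: groceries → 8.75% + 2.5% district = 11.25% → £0.35
Total tax = £1.38 + £1.12 + £1.13 + £0.35 = £3.98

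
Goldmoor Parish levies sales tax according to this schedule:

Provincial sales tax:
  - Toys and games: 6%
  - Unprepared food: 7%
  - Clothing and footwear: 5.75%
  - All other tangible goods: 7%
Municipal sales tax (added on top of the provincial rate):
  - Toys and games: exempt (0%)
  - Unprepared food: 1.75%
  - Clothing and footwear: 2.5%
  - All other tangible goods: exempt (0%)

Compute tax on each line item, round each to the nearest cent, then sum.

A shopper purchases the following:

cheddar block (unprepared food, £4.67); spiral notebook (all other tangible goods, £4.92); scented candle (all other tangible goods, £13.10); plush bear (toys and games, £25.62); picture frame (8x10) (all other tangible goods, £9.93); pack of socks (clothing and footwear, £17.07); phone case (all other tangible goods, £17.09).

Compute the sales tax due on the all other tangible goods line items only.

£3.16

Spiral notebook £4.92: all other tangible goods → 7% + 0% municipal = 7% → £0.34
Scented candle £13.10: all other tangible goods → 7% + 0% municipal = 7% → £0.92
Picture frame (8x10) £9.93: all other tangible goods → 7% + 0% municipal = 7% → £0.70
Phone case £17.09: all other tangible goods → 7% + 0% municipal = 7% → £1.20
Tax on all other tangible goods = £0.34 + £0.92 + £0.70 + £1.20 = £3.16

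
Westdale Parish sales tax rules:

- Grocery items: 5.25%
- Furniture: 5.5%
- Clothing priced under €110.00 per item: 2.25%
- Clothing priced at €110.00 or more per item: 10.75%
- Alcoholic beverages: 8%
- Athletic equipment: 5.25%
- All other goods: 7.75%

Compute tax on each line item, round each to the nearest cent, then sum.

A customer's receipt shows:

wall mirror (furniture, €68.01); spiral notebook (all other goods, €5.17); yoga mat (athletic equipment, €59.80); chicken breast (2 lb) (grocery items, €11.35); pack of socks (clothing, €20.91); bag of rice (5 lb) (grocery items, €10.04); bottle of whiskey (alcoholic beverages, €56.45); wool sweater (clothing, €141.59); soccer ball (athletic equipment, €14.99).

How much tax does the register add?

€29.41

Wall mirror €68.01: furniture → 5.5% → €3.74
Spiral notebook €5.17: all other goods → 7.75% → €0.40
Yoga mat €59.80: athletic equipment → 5.25% → €3.14
Chicken breast (2 lb) €11.35: grocery items → 5.25% → €0.60
Pack of socks €20.91: clothing, under €110.00 → 2.25% → €0.47
Bag of rice (5 lb) €10.04: grocery items → 5.25% → €0.53
Bottle of whiskey €56.45: alcoholic beverages → 8% → €4.52
Wool sweater €141.59: clothing, €110.00 or more → 10.75% → €15.22
Soccer ball €14.99: athletic equipment → 5.25% → €0.79
Total tax = €3.74 + €0.40 + €3.14 + €0.60 + €0.47 + €0.53 + €4.52 + €15.22 + €0.79 = €29.41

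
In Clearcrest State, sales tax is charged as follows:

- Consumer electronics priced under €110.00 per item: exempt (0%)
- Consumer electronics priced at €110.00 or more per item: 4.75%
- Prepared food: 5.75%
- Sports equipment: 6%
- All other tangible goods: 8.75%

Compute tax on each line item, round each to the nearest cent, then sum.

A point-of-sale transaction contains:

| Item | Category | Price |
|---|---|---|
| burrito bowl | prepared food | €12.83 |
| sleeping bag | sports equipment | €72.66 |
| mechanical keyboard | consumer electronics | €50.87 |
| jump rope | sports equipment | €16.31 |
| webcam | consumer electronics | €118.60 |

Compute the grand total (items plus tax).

€282.98

Burrito bowl €12.83: prepared food → 5.75% → €0.74
Sleeping bag €72.66: sports equipment → 6% → €4.36
Mechanical keyboard €50.87: consumer electronics, under €110.00 → 0% → €0.00
Jump rope €16.31: sports equipment → 6% → €0.98
Webcam €118.60: consumer electronics, €110.00 or more → 4.75% → €5.63
Subtotal = €271.27; tax = €11.71; total due = €282.98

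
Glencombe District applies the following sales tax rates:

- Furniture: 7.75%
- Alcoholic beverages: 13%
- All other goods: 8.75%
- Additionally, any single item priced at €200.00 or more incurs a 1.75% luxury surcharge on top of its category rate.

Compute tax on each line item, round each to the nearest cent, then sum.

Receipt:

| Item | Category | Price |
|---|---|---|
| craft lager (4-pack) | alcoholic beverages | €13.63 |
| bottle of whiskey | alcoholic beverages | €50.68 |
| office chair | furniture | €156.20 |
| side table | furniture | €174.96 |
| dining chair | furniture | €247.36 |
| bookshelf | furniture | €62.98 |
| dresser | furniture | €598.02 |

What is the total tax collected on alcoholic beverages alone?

€8.36

Craft lager (4-pack) €13.63: alcoholic beverages → 13% → €1.77
Bottle of whiskey €50.68: alcoholic beverages → 13% → €6.59
Tax on alcoholic beverages = €1.77 + €6.59 = €8.36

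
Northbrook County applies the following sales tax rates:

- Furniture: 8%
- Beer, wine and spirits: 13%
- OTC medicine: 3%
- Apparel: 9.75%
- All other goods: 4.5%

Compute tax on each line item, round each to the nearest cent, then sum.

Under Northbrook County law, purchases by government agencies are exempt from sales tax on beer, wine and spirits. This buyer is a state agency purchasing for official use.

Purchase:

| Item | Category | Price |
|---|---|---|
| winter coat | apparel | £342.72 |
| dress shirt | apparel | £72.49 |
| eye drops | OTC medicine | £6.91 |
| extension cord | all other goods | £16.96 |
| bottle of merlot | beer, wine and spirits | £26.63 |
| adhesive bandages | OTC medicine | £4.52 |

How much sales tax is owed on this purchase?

Winter coat £342.72: apparel → 9.75% → £33.42
Dress shirt £72.49: apparel → 9.75% → £7.07
Eye drops £6.91: OTC medicine → 3% → £0.21
Extension cord £16.96: all other goods → 4.5% → £0.76
Bottle of merlot £26.63: beer, wine and spirits, buyer-exempt → 0% → £0.00
Adhesive bandages £4.52: OTC medicine → 3% → £0.14
Total tax = £33.42 + £7.07 + £0.21 + £0.76 + £0.14 = £41.60

£41.60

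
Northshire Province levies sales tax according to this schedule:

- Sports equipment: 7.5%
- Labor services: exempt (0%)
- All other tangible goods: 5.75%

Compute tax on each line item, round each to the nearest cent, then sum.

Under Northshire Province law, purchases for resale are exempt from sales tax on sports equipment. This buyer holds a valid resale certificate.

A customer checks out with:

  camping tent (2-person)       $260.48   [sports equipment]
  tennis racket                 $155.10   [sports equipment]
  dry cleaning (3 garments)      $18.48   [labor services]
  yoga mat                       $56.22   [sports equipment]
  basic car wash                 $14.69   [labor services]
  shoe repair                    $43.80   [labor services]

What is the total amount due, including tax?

$548.77

Camping tent (2-person) $260.48: sports equipment, buyer-exempt → 0% → $0.00
Tennis racket $155.10: sports equipment, buyer-exempt → 0% → $0.00
Dry cleaning (3 garments) $18.48: labor services → 0% → $0.00
Yoga mat $56.22: sports equipment, buyer-exempt → 0% → $0.00
Basic car wash $14.69: labor services → 0% → $0.00
Shoe repair $43.80: labor services → 0% → $0.00
Subtotal = $548.77; tax = $0.00; total due = $548.77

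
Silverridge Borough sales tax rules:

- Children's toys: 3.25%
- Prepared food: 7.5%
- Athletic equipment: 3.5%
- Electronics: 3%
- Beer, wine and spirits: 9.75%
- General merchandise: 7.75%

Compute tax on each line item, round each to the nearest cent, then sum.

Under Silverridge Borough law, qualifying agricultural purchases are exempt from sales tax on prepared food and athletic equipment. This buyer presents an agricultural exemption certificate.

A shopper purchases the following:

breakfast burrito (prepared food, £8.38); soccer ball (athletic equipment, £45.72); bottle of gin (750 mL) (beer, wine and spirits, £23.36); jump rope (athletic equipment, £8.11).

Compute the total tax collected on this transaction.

Breakfast burrito £8.38: prepared food, buyer-exempt → 0% → £0.00
Soccer ball £45.72: athletic equipment, buyer-exempt → 0% → £0.00
Bottle of gin (750 mL) £23.36: beer, wine and spirits → 9.75% → £2.28
Jump rope £8.11: athletic equipment, buyer-exempt → 0% → £0.00
Total tax = £2.28

£2.28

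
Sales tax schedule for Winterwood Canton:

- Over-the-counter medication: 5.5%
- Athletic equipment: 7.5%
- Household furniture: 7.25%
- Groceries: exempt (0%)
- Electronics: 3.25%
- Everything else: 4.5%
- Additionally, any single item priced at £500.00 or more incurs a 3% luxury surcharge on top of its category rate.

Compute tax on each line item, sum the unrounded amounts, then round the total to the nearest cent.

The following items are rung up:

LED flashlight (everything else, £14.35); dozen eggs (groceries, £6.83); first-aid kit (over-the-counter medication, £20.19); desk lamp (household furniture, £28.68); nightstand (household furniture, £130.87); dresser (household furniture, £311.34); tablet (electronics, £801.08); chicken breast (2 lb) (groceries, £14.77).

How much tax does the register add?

£85.96

LED flashlight £14.35: everything else → 4.5% → £0.64575
Dozen eggs £6.83: groceries → 0% → £0.00
First-aid kit £20.19: over-the-counter medication → 5.5% → £1.11045
Desk lamp £28.68: household furniture → 7.25% → £2.0793
Nightstand £130.87: household furniture → 7.25% → £9.488075
Dresser £311.34: household furniture → 7.25% → £22.57215
Tablet £801.08: electronics → 3.25% + 3% surcharge = 6.25% → £50.0675
Chicken breast (2 lb) £14.77: groceries → 0% → £0.00
Unrounded tax sum = £85.963225 → £85.96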